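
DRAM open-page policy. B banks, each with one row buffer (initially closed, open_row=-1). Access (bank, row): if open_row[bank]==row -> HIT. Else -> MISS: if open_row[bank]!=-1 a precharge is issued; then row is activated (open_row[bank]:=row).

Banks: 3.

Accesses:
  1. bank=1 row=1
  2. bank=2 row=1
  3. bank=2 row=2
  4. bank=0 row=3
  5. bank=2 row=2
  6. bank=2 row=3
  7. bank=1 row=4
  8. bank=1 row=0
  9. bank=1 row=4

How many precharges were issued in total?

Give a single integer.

Answer: 5

Derivation:
Acc 1: bank1 row1 -> MISS (open row1); precharges=0
Acc 2: bank2 row1 -> MISS (open row1); precharges=0
Acc 3: bank2 row2 -> MISS (open row2); precharges=1
Acc 4: bank0 row3 -> MISS (open row3); precharges=1
Acc 5: bank2 row2 -> HIT
Acc 6: bank2 row3 -> MISS (open row3); precharges=2
Acc 7: bank1 row4 -> MISS (open row4); precharges=3
Acc 8: bank1 row0 -> MISS (open row0); precharges=4
Acc 9: bank1 row4 -> MISS (open row4); precharges=5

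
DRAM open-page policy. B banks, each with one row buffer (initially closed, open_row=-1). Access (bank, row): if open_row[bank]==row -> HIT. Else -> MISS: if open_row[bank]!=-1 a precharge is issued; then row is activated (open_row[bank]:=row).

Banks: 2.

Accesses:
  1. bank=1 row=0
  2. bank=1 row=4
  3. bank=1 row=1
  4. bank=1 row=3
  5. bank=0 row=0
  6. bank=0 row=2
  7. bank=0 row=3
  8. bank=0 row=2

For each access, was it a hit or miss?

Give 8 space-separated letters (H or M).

Acc 1: bank1 row0 -> MISS (open row0); precharges=0
Acc 2: bank1 row4 -> MISS (open row4); precharges=1
Acc 3: bank1 row1 -> MISS (open row1); precharges=2
Acc 4: bank1 row3 -> MISS (open row3); precharges=3
Acc 5: bank0 row0 -> MISS (open row0); precharges=3
Acc 6: bank0 row2 -> MISS (open row2); precharges=4
Acc 7: bank0 row3 -> MISS (open row3); precharges=5
Acc 8: bank0 row2 -> MISS (open row2); precharges=6

Answer: M M M M M M M M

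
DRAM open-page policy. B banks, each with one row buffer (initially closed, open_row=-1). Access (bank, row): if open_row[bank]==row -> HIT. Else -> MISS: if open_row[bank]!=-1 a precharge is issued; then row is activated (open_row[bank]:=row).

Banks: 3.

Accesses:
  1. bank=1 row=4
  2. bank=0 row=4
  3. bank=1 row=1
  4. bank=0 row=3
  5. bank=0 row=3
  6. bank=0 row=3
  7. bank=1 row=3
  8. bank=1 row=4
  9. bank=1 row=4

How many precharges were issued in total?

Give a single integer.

Answer: 4

Derivation:
Acc 1: bank1 row4 -> MISS (open row4); precharges=0
Acc 2: bank0 row4 -> MISS (open row4); precharges=0
Acc 3: bank1 row1 -> MISS (open row1); precharges=1
Acc 4: bank0 row3 -> MISS (open row3); precharges=2
Acc 5: bank0 row3 -> HIT
Acc 6: bank0 row3 -> HIT
Acc 7: bank1 row3 -> MISS (open row3); precharges=3
Acc 8: bank1 row4 -> MISS (open row4); precharges=4
Acc 9: bank1 row4 -> HIT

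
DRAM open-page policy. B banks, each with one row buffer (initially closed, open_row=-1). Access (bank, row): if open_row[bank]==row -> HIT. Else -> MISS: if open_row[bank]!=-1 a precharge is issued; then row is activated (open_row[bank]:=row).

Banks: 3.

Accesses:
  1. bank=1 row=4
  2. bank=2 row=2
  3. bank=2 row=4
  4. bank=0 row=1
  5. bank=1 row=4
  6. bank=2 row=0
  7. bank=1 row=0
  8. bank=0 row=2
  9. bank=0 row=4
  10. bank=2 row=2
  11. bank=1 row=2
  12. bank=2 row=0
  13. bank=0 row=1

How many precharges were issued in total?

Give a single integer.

Acc 1: bank1 row4 -> MISS (open row4); precharges=0
Acc 2: bank2 row2 -> MISS (open row2); precharges=0
Acc 3: bank2 row4 -> MISS (open row4); precharges=1
Acc 4: bank0 row1 -> MISS (open row1); precharges=1
Acc 5: bank1 row4 -> HIT
Acc 6: bank2 row0 -> MISS (open row0); precharges=2
Acc 7: bank1 row0 -> MISS (open row0); precharges=3
Acc 8: bank0 row2 -> MISS (open row2); precharges=4
Acc 9: bank0 row4 -> MISS (open row4); precharges=5
Acc 10: bank2 row2 -> MISS (open row2); precharges=6
Acc 11: bank1 row2 -> MISS (open row2); precharges=7
Acc 12: bank2 row0 -> MISS (open row0); precharges=8
Acc 13: bank0 row1 -> MISS (open row1); precharges=9

Answer: 9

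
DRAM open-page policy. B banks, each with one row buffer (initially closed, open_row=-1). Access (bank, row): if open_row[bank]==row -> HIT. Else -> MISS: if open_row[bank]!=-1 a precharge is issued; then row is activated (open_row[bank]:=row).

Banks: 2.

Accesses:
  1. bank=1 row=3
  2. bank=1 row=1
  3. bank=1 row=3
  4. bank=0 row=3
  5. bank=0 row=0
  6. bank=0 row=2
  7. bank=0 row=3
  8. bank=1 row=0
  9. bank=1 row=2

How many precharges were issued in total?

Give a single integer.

Answer: 7

Derivation:
Acc 1: bank1 row3 -> MISS (open row3); precharges=0
Acc 2: bank1 row1 -> MISS (open row1); precharges=1
Acc 3: bank1 row3 -> MISS (open row3); precharges=2
Acc 4: bank0 row3 -> MISS (open row3); precharges=2
Acc 5: bank0 row0 -> MISS (open row0); precharges=3
Acc 6: bank0 row2 -> MISS (open row2); precharges=4
Acc 7: bank0 row3 -> MISS (open row3); precharges=5
Acc 8: bank1 row0 -> MISS (open row0); precharges=6
Acc 9: bank1 row2 -> MISS (open row2); precharges=7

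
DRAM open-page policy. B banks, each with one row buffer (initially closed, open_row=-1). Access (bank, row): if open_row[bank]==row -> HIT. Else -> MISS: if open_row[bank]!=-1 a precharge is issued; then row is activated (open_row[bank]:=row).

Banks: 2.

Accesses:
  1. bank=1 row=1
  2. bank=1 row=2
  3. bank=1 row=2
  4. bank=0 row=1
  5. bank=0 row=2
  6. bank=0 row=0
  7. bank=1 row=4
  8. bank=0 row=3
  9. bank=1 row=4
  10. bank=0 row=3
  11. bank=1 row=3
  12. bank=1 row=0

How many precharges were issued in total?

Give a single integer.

Answer: 7

Derivation:
Acc 1: bank1 row1 -> MISS (open row1); precharges=0
Acc 2: bank1 row2 -> MISS (open row2); precharges=1
Acc 3: bank1 row2 -> HIT
Acc 4: bank0 row1 -> MISS (open row1); precharges=1
Acc 5: bank0 row2 -> MISS (open row2); precharges=2
Acc 6: bank0 row0 -> MISS (open row0); precharges=3
Acc 7: bank1 row4 -> MISS (open row4); precharges=4
Acc 8: bank0 row3 -> MISS (open row3); precharges=5
Acc 9: bank1 row4 -> HIT
Acc 10: bank0 row3 -> HIT
Acc 11: bank1 row3 -> MISS (open row3); precharges=6
Acc 12: bank1 row0 -> MISS (open row0); precharges=7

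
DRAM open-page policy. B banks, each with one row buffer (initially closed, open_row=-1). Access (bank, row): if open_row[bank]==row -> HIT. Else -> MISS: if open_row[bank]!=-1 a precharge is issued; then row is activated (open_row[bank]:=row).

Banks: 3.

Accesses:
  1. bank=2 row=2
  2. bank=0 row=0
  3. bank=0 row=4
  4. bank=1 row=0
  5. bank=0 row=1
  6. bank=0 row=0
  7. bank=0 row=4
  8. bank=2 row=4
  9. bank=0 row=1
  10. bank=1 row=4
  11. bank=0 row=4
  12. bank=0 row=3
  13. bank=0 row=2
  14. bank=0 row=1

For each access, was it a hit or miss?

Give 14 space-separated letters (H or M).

Acc 1: bank2 row2 -> MISS (open row2); precharges=0
Acc 2: bank0 row0 -> MISS (open row0); precharges=0
Acc 3: bank0 row4 -> MISS (open row4); precharges=1
Acc 4: bank1 row0 -> MISS (open row0); precharges=1
Acc 5: bank0 row1 -> MISS (open row1); precharges=2
Acc 6: bank0 row0 -> MISS (open row0); precharges=3
Acc 7: bank0 row4 -> MISS (open row4); precharges=4
Acc 8: bank2 row4 -> MISS (open row4); precharges=5
Acc 9: bank0 row1 -> MISS (open row1); precharges=6
Acc 10: bank1 row4 -> MISS (open row4); precharges=7
Acc 11: bank0 row4 -> MISS (open row4); precharges=8
Acc 12: bank0 row3 -> MISS (open row3); precharges=9
Acc 13: bank0 row2 -> MISS (open row2); precharges=10
Acc 14: bank0 row1 -> MISS (open row1); precharges=11

Answer: M M M M M M M M M M M M M M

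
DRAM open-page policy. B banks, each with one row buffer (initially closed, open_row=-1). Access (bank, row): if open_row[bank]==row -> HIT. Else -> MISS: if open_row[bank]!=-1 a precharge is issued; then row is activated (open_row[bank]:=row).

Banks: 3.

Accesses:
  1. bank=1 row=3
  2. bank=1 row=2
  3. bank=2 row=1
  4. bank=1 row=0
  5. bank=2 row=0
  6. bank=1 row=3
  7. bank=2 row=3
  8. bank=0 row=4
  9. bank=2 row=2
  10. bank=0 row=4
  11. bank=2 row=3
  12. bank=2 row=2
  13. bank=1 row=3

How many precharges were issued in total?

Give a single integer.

Acc 1: bank1 row3 -> MISS (open row3); precharges=0
Acc 2: bank1 row2 -> MISS (open row2); precharges=1
Acc 3: bank2 row1 -> MISS (open row1); precharges=1
Acc 4: bank1 row0 -> MISS (open row0); precharges=2
Acc 5: bank2 row0 -> MISS (open row0); precharges=3
Acc 6: bank1 row3 -> MISS (open row3); precharges=4
Acc 7: bank2 row3 -> MISS (open row3); precharges=5
Acc 8: bank0 row4 -> MISS (open row4); precharges=5
Acc 9: bank2 row2 -> MISS (open row2); precharges=6
Acc 10: bank0 row4 -> HIT
Acc 11: bank2 row3 -> MISS (open row3); precharges=7
Acc 12: bank2 row2 -> MISS (open row2); precharges=8
Acc 13: bank1 row3 -> HIT

Answer: 8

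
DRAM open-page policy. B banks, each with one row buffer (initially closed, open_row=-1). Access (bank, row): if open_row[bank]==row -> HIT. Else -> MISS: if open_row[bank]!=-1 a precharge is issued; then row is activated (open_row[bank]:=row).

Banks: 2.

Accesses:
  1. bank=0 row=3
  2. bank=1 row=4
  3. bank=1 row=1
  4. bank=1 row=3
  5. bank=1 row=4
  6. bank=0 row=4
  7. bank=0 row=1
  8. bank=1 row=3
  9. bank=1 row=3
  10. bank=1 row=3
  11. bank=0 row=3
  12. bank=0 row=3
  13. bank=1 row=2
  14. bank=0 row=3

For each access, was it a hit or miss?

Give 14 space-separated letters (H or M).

Answer: M M M M M M M M H H M H M H

Derivation:
Acc 1: bank0 row3 -> MISS (open row3); precharges=0
Acc 2: bank1 row4 -> MISS (open row4); precharges=0
Acc 3: bank1 row1 -> MISS (open row1); precharges=1
Acc 4: bank1 row3 -> MISS (open row3); precharges=2
Acc 5: bank1 row4 -> MISS (open row4); precharges=3
Acc 6: bank0 row4 -> MISS (open row4); precharges=4
Acc 7: bank0 row1 -> MISS (open row1); precharges=5
Acc 8: bank1 row3 -> MISS (open row3); precharges=6
Acc 9: bank1 row3 -> HIT
Acc 10: bank1 row3 -> HIT
Acc 11: bank0 row3 -> MISS (open row3); precharges=7
Acc 12: bank0 row3 -> HIT
Acc 13: bank1 row2 -> MISS (open row2); precharges=8
Acc 14: bank0 row3 -> HIT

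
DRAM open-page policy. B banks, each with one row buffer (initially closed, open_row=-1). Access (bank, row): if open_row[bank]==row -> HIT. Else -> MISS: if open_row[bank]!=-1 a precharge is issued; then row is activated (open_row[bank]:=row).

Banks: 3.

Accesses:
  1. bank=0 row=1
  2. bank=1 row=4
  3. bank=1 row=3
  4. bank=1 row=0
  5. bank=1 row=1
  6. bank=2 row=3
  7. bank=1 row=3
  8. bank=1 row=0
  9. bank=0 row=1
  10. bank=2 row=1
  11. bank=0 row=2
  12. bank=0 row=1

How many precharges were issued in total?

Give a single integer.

Answer: 8

Derivation:
Acc 1: bank0 row1 -> MISS (open row1); precharges=0
Acc 2: bank1 row4 -> MISS (open row4); precharges=0
Acc 3: bank1 row3 -> MISS (open row3); precharges=1
Acc 4: bank1 row0 -> MISS (open row0); precharges=2
Acc 5: bank1 row1 -> MISS (open row1); precharges=3
Acc 6: bank2 row3 -> MISS (open row3); precharges=3
Acc 7: bank1 row3 -> MISS (open row3); precharges=4
Acc 8: bank1 row0 -> MISS (open row0); precharges=5
Acc 9: bank0 row1 -> HIT
Acc 10: bank2 row1 -> MISS (open row1); precharges=6
Acc 11: bank0 row2 -> MISS (open row2); precharges=7
Acc 12: bank0 row1 -> MISS (open row1); precharges=8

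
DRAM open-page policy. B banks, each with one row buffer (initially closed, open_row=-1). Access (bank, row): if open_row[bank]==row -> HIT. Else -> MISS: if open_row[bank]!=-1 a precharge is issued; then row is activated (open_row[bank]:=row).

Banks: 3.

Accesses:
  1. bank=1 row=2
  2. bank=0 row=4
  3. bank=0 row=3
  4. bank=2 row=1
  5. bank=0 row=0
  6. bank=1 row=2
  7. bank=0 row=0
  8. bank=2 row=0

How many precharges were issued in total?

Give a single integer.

Answer: 3

Derivation:
Acc 1: bank1 row2 -> MISS (open row2); precharges=0
Acc 2: bank0 row4 -> MISS (open row4); precharges=0
Acc 3: bank0 row3 -> MISS (open row3); precharges=1
Acc 4: bank2 row1 -> MISS (open row1); precharges=1
Acc 5: bank0 row0 -> MISS (open row0); precharges=2
Acc 6: bank1 row2 -> HIT
Acc 7: bank0 row0 -> HIT
Acc 8: bank2 row0 -> MISS (open row0); precharges=3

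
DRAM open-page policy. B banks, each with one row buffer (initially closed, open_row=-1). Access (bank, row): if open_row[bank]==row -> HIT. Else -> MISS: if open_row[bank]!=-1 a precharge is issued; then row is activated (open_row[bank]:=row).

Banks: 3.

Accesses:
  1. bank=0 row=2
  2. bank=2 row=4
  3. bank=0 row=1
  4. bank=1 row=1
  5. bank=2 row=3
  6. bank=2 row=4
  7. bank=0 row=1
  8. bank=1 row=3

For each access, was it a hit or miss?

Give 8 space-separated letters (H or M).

Acc 1: bank0 row2 -> MISS (open row2); precharges=0
Acc 2: bank2 row4 -> MISS (open row4); precharges=0
Acc 3: bank0 row1 -> MISS (open row1); precharges=1
Acc 4: bank1 row1 -> MISS (open row1); precharges=1
Acc 5: bank2 row3 -> MISS (open row3); precharges=2
Acc 6: bank2 row4 -> MISS (open row4); precharges=3
Acc 7: bank0 row1 -> HIT
Acc 8: bank1 row3 -> MISS (open row3); precharges=4

Answer: M M M M M M H M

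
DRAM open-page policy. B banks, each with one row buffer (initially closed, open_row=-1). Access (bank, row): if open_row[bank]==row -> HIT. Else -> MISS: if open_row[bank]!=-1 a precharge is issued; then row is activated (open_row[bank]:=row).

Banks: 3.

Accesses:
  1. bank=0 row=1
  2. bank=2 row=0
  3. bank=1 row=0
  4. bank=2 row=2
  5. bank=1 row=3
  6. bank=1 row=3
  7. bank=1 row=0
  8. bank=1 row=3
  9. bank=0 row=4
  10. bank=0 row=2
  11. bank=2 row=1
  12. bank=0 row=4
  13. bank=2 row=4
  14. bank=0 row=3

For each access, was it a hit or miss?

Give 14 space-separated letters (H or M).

Acc 1: bank0 row1 -> MISS (open row1); precharges=0
Acc 2: bank2 row0 -> MISS (open row0); precharges=0
Acc 3: bank1 row0 -> MISS (open row0); precharges=0
Acc 4: bank2 row2 -> MISS (open row2); precharges=1
Acc 5: bank1 row3 -> MISS (open row3); precharges=2
Acc 6: bank1 row3 -> HIT
Acc 7: bank1 row0 -> MISS (open row0); precharges=3
Acc 8: bank1 row3 -> MISS (open row3); precharges=4
Acc 9: bank0 row4 -> MISS (open row4); precharges=5
Acc 10: bank0 row2 -> MISS (open row2); precharges=6
Acc 11: bank2 row1 -> MISS (open row1); precharges=7
Acc 12: bank0 row4 -> MISS (open row4); precharges=8
Acc 13: bank2 row4 -> MISS (open row4); precharges=9
Acc 14: bank0 row3 -> MISS (open row3); precharges=10

Answer: M M M M M H M M M M M M M M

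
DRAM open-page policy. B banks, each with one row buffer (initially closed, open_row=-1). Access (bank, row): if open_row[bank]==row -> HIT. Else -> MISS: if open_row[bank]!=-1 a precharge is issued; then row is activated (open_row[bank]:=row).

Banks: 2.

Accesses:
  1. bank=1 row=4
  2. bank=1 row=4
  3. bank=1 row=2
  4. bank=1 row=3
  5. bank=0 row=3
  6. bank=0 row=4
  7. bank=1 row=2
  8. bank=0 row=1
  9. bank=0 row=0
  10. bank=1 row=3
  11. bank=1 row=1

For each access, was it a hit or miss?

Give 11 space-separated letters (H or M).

Answer: M H M M M M M M M M M

Derivation:
Acc 1: bank1 row4 -> MISS (open row4); precharges=0
Acc 2: bank1 row4 -> HIT
Acc 3: bank1 row2 -> MISS (open row2); precharges=1
Acc 4: bank1 row3 -> MISS (open row3); precharges=2
Acc 5: bank0 row3 -> MISS (open row3); precharges=2
Acc 6: bank0 row4 -> MISS (open row4); precharges=3
Acc 7: bank1 row2 -> MISS (open row2); precharges=4
Acc 8: bank0 row1 -> MISS (open row1); precharges=5
Acc 9: bank0 row0 -> MISS (open row0); precharges=6
Acc 10: bank1 row3 -> MISS (open row3); precharges=7
Acc 11: bank1 row1 -> MISS (open row1); precharges=8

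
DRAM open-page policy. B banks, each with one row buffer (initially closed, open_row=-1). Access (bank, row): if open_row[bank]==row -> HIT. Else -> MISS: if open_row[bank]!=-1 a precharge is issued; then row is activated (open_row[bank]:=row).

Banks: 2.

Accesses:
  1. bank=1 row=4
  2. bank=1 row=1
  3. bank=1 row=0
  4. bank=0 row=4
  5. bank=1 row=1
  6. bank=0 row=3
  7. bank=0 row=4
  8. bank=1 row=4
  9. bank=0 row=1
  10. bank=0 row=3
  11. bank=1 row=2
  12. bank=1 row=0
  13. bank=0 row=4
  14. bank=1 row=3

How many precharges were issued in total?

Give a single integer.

Acc 1: bank1 row4 -> MISS (open row4); precharges=0
Acc 2: bank1 row1 -> MISS (open row1); precharges=1
Acc 3: bank1 row0 -> MISS (open row0); precharges=2
Acc 4: bank0 row4 -> MISS (open row4); precharges=2
Acc 5: bank1 row1 -> MISS (open row1); precharges=3
Acc 6: bank0 row3 -> MISS (open row3); precharges=4
Acc 7: bank0 row4 -> MISS (open row4); precharges=5
Acc 8: bank1 row4 -> MISS (open row4); precharges=6
Acc 9: bank0 row1 -> MISS (open row1); precharges=7
Acc 10: bank0 row3 -> MISS (open row3); precharges=8
Acc 11: bank1 row2 -> MISS (open row2); precharges=9
Acc 12: bank1 row0 -> MISS (open row0); precharges=10
Acc 13: bank0 row4 -> MISS (open row4); precharges=11
Acc 14: bank1 row3 -> MISS (open row3); precharges=12

Answer: 12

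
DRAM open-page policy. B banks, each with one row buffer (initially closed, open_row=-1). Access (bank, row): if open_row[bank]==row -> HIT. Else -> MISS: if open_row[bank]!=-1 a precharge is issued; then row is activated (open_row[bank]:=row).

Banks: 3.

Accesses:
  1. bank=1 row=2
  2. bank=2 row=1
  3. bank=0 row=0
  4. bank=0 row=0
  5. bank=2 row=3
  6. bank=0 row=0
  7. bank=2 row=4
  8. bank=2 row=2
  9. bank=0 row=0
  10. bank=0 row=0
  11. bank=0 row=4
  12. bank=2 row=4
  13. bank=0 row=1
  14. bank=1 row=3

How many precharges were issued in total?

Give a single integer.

Answer: 7

Derivation:
Acc 1: bank1 row2 -> MISS (open row2); precharges=0
Acc 2: bank2 row1 -> MISS (open row1); precharges=0
Acc 3: bank0 row0 -> MISS (open row0); precharges=0
Acc 4: bank0 row0 -> HIT
Acc 5: bank2 row3 -> MISS (open row3); precharges=1
Acc 6: bank0 row0 -> HIT
Acc 7: bank2 row4 -> MISS (open row4); precharges=2
Acc 8: bank2 row2 -> MISS (open row2); precharges=3
Acc 9: bank0 row0 -> HIT
Acc 10: bank0 row0 -> HIT
Acc 11: bank0 row4 -> MISS (open row4); precharges=4
Acc 12: bank2 row4 -> MISS (open row4); precharges=5
Acc 13: bank0 row1 -> MISS (open row1); precharges=6
Acc 14: bank1 row3 -> MISS (open row3); precharges=7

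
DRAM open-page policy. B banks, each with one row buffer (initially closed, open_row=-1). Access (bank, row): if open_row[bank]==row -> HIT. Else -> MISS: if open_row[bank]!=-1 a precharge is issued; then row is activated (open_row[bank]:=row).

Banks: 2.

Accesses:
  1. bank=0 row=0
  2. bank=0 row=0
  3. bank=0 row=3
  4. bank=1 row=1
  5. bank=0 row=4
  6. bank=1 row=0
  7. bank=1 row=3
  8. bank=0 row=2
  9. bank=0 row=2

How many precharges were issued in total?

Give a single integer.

Acc 1: bank0 row0 -> MISS (open row0); precharges=0
Acc 2: bank0 row0 -> HIT
Acc 3: bank0 row3 -> MISS (open row3); precharges=1
Acc 4: bank1 row1 -> MISS (open row1); precharges=1
Acc 5: bank0 row4 -> MISS (open row4); precharges=2
Acc 6: bank1 row0 -> MISS (open row0); precharges=3
Acc 7: bank1 row3 -> MISS (open row3); precharges=4
Acc 8: bank0 row2 -> MISS (open row2); precharges=5
Acc 9: bank0 row2 -> HIT

Answer: 5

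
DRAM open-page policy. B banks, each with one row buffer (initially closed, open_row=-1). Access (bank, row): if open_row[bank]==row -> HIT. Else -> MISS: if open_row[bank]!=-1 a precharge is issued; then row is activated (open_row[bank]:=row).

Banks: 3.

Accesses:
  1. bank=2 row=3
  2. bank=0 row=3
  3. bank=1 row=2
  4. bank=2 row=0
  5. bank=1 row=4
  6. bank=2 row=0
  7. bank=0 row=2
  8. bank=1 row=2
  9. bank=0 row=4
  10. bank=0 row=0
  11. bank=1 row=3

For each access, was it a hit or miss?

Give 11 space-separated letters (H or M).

Answer: M M M M M H M M M M M

Derivation:
Acc 1: bank2 row3 -> MISS (open row3); precharges=0
Acc 2: bank0 row3 -> MISS (open row3); precharges=0
Acc 3: bank1 row2 -> MISS (open row2); precharges=0
Acc 4: bank2 row0 -> MISS (open row0); precharges=1
Acc 5: bank1 row4 -> MISS (open row4); precharges=2
Acc 6: bank2 row0 -> HIT
Acc 7: bank0 row2 -> MISS (open row2); precharges=3
Acc 8: bank1 row2 -> MISS (open row2); precharges=4
Acc 9: bank0 row4 -> MISS (open row4); precharges=5
Acc 10: bank0 row0 -> MISS (open row0); precharges=6
Acc 11: bank1 row3 -> MISS (open row3); precharges=7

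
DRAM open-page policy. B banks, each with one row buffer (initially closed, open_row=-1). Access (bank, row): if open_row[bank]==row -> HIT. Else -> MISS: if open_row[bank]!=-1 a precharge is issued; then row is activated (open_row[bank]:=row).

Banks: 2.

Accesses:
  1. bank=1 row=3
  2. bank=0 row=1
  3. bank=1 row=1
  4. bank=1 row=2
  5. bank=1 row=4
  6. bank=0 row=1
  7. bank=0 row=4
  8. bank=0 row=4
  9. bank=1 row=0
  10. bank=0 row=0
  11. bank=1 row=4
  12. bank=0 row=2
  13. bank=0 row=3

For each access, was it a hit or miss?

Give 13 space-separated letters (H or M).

Acc 1: bank1 row3 -> MISS (open row3); precharges=0
Acc 2: bank0 row1 -> MISS (open row1); precharges=0
Acc 3: bank1 row1 -> MISS (open row1); precharges=1
Acc 4: bank1 row2 -> MISS (open row2); precharges=2
Acc 5: bank1 row4 -> MISS (open row4); precharges=3
Acc 6: bank0 row1 -> HIT
Acc 7: bank0 row4 -> MISS (open row4); precharges=4
Acc 8: bank0 row4 -> HIT
Acc 9: bank1 row0 -> MISS (open row0); precharges=5
Acc 10: bank0 row0 -> MISS (open row0); precharges=6
Acc 11: bank1 row4 -> MISS (open row4); precharges=7
Acc 12: bank0 row2 -> MISS (open row2); precharges=8
Acc 13: bank0 row3 -> MISS (open row3); precharges=9

Answer: M M M M M H M H M M M M M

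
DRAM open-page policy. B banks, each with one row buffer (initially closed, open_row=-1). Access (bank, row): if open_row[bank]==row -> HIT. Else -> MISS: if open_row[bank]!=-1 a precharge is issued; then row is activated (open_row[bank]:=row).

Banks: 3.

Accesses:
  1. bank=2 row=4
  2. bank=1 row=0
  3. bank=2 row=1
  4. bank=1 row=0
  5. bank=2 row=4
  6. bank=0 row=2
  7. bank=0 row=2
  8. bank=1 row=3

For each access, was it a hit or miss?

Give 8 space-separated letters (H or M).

Answer: M M M H M M H M

Derivation:
Acc 1: bank2 row4 -> MISS (open row4); precharges=0
Acc 2: bank1 row0 -> MISS (open row0); precharges=0
Acc 3: bank2 row1 -> MISS (open row1); precharges=1
Acc 4: bank1 row0 -> HIT
Acc 5: bank2 row4 -> MISS (open row4); precharges=2
Acc 6: bank0 row2 -> MISS (open row2); precharges=2
Acc 7: bank0 row2 -> HIT
Acc 8: bank1 row3 -> MISS (open row3); precharges=3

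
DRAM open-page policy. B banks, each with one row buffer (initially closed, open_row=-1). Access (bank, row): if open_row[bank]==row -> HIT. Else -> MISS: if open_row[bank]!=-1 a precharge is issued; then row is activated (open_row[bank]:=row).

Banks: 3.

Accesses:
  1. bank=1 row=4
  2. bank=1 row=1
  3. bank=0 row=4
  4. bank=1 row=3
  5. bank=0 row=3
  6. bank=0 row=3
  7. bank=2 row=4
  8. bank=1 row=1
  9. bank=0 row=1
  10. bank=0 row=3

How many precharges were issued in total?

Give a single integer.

Acc 1: bank1 row4 -> MISS (open row4); precharges=0
Acc 2: bank1 row1 -> MISS (open row1); precharges=1
Acc 3: bank0 row4 -> MISS (open row4); precharges=1
Acc 4: bank1 row3 -> MISS (open row3); precharges=2
Acc 5: bank0 row3 -> MISS (open row3); precharges=3
Acc 6: bank0 row3 -> HIT
Acc 7: bank2 row4 -> MISS (open row4); precharges=3
Acc 8: bank1 row1 -> MISS (open row1); precharges=4
Acc 9: bank0 row1 -> MISS (open row1); precharges=5
Acc 10: bank0 row3 -> MISS (open row3); precharges=6

Answer: 6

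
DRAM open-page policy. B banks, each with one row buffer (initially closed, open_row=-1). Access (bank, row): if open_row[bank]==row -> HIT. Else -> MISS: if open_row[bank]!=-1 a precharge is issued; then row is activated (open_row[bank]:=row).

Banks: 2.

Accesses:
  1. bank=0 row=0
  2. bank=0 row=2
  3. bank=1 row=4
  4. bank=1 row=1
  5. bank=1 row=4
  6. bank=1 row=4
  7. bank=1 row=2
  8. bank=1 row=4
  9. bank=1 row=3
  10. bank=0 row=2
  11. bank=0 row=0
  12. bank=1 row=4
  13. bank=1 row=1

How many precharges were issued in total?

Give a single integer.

Acc 1: bank0 row0 -> MISS (open row0); precharges=0
Acc 2: bank0 row2 -> MISS (open row2); precharges=1
Acc 3: bank1 row4 -> MISS (open row4); precharges=1
Acc 4: bank1 row1 -> MISS (open row1); precharges=2
Acc 5: bank1 row4 -> MISS (open row4); precharges=3
Acc 6: bank1 row4 -> HIT
Acc 7: bank1 row2 -> MISS (open row2); precharges=4
Acc 8: bank1 row4 -> MISS (open row4); precharges=5
Acc 9: bank1 row3 -> MISS (open row3); precharges=6
Acc 10: bank0 row2 -> HIT
Acc 11: bank0 row0 -> MISS (open row0); precharges=7
Acc 12: bank1 row4 -> MISS (open row4); precharges=8
Acc 13: bank1 row1 -> MISS (open row1); precharges=9

Answer: 9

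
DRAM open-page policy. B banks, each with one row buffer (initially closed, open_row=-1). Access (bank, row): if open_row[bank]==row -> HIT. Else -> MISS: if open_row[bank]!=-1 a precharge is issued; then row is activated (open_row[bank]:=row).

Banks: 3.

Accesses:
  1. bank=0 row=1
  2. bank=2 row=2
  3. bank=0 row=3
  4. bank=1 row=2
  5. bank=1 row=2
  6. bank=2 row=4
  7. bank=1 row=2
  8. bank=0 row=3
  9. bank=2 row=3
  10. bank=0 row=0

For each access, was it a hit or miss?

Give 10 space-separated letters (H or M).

Acc 1: bank0 row1 -> MISS (open row1); precharges=0
Acc 2: bank2 row2 -> MISS (open row2); precharges=0
Acc 3: bank0 row3 -> MISS (open row3); precharges=1
Acc 4: bank1 row2 -> MISS (open row2); precharges=1
Acc 5: bank1 row2 -> HIT
Acc 6: bank2 row4 -> MISS (open row4); precharges=2
Acc 7: bank1 row2 -> HIT
Acc 8: bank0 row3 -> HIT
Acc 9: bank2 row3 -> MISS (open row3); precharges=3
Acc 10: bank0 row0 -> MISS (open row0); precharges=4

Answer: M M M M H M H H M M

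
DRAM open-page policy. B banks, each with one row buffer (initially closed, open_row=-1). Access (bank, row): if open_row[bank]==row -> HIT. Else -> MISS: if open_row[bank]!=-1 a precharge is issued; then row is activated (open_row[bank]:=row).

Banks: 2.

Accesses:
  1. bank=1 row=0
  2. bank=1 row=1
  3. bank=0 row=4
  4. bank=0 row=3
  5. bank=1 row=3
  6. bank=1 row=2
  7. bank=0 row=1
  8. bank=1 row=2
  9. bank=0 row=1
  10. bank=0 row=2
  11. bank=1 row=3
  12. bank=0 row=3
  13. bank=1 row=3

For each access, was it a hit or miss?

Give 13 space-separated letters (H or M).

Answer: M M M M M M M H H M M M H

Derivation:
Acc 1: bank1 row0 -> MISS (open row0); precharges=0
Acc 2: bank1 row1 -> MISS (open row1); precharges=1
Acc 3: bank0 row4 -> MISS (open row4); precharges=1
Acc 4: bank0 row3 -> MISS (open row3); precharges=2
Acc 5: bank1 row3 -> MISS (open row3); precharges=3
Acc 6: bank1 row2 -> MISS (open row2); precharges=4
Acc 7: bank0 row1 -> MISS (open row1); precharges=5
Acc 8: bank1 row2 -> HIT
Acc 9: bank0 row1 -> HIT
Acc 10: bank0 row2 -> MISS (open row2); precharges=6
Acc 11: bank1 row3 -> MISS (open row3); precharges=7
Acc 12: bank0 row3 -> MISS (open row3); precharges=8
Acc 13: bank1 row3 -> HIT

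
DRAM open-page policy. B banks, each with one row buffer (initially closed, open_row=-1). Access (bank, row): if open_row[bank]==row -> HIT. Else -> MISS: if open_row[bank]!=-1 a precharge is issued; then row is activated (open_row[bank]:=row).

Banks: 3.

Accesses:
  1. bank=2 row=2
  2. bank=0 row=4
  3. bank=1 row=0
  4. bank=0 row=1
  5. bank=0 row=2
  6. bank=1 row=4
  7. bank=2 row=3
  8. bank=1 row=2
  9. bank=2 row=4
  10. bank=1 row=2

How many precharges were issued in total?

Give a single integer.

Acc 1: bank2 row2 -> MISS (open row2); precharges=0
Acc 2: bank0 row4 -> MISS (open row4); precharges=0
Acc 3: bank1 row0 -> MISS (open row0); precharges=0
Acc 4: bank0 row1 -> MISS (open row1); precharges=1
Acc 5: bank0 row2 -> MISS (open row2); precharges=2
Acc 6: bank1 row4 -> MISS (open row4); precharges=3
Acc 7: bank2 row3 -> MISS (open row3); precharges=4
Acc 8: bank1 row2 -> MISS (open row2); precharges=5
Acc 9: bank2 row4 -> MISS (open row4); precharges=6
Acc 10: bank1 row2 -> HIT

Answer: 6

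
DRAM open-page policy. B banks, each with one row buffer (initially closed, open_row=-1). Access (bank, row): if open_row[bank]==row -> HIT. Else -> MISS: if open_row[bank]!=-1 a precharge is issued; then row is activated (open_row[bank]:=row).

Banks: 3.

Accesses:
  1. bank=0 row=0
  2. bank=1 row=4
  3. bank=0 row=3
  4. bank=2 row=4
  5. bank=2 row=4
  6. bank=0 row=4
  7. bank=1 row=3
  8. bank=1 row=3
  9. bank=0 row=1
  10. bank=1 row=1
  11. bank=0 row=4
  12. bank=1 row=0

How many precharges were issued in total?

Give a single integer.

Answer: 7

Derivation:
Acc 1: bank0 row0 -> MISS (open row0); precharges=0
Acc 2: bank1 row4 -> MISS (open row4); precharges=0
Acc 3: bank0 row3 -> MISS (open row3); precharges=1
Acc 4: bank2 row4 -> MISS (open row4); precharges=1
Acc 5: bank2 row4 -> HIT
Acc 6: bank0 row4 -> MISS (open row4); precharges=2
Acc 7: bank1 row3 -> MISS (open row3); precharges=3
Acc 8: bank1 row3 -> HIT
Acc 9: bank0 row1 -> MISS (open row1); precharges=4
Acc 10: bank1 row1 -> MISS (open row1); precharges=5
Acc 11: bank0 row4 -> MISS (open row4); precharges=6
Acc 12: bank1 row0 -> MISS (open row0); precharges=7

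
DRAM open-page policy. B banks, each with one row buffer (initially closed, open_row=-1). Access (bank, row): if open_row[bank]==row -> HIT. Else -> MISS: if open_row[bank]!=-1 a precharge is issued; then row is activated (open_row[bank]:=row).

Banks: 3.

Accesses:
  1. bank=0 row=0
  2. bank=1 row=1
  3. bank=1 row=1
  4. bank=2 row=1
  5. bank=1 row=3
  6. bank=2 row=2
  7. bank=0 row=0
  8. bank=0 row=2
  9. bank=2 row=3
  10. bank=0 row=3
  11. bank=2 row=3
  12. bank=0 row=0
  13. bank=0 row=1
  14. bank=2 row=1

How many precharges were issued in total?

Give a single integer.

Answer: 8

Derivation:
Acc 1: bank0 row0 -> MISS (open row0); precharges=0
Acc 2: bank1 row1 -> MISS (open row1); precharges=0
Acc 3: bank1 row1 -> HIT
Acc 4: bank2 row1 -> MISS (open row1); precharges=0
Acc 5: bank1 row3 -> MISS (open row3); precharges=1
Acc 6: bank2 row2 -> MISS (open row2); precharges=2
Acc 7: bank0 row0 -> HIT
Acc 8: bank0 row2 -> MISS (open row2); precharges=3
Acc 9: bank2 row3 -> MISS (open row3); precharges=4
Acc 10: bank0 row3 -> MISS (open row3); precharges=5
Acc 11: bank2 row3 -> HIT
Acc 12: bank0 row0 -> MISS (open row0); precharges=6
Acc 13: bank0 row1 -> MISS (open row1); precharges=7
Acc 14: bank2 row1 -> MISS (open row1); precharges=8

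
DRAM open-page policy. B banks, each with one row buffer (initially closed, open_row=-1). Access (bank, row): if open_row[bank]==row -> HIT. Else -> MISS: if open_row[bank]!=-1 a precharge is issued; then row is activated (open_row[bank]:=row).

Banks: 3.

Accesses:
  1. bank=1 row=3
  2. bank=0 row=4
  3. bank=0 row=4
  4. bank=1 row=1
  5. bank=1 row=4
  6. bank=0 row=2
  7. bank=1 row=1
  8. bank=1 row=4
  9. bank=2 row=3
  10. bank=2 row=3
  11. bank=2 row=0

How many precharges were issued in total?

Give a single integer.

Answer: 6

Derivation:
Acc 1: bank1 row3 -> MISS (open row3); precharges=0
Acc 2: bank0 row4 -> MISS (open row4); precharges=0
Acc 3: bank0 row4 -> HIT
Acc 4: bank1 row1 -> MISS (open row1); precharges=1
Acc 5: bank1 row4 -> MISS (open row4); precharges=2
Acc 6: bank0 row2 -> MISS (open row2); precharges=3
Acc 7: bank1 row1 -> MISS (open row1); precharges=4
Acc 8: bank1 row4 -> MISS (open row4); precharges=5
Acc 9: bank2 row3 -> MISS (open row3); precharges=5
Acc 10: bank2 row3 -> HIT
Acc 11: bank2 row0 -> MISS (open row0); precharges=6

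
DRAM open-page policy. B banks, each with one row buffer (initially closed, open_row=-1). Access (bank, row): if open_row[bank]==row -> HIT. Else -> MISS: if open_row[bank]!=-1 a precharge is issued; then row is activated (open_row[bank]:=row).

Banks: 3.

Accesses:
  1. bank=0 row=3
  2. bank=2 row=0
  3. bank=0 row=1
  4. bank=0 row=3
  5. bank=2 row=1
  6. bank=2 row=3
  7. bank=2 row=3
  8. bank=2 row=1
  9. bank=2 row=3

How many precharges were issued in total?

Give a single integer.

Answer: 6

Derivation:
Acc 1: bank0 row3 -> MISS (open row3); precharges=0
Acc 2: bank2 row0 -> MISS (open row0); precharges=0
Acc 3: bank0 row1 -> MISS (open row1); precharges=1
Acc 4: bank0 row3 -> MISS (open row3); precharges=2
Acc 5: bank2 row1 -> MISS (open row1); precharges=3
Acc 6: bank2 row3 -> MISS (open row3); precharges=4
Acc 7: bank2 row3 -> HIT
Acc 8: bank2 row1 -> MISS (open row1); precharges=5
Acc 9: bank2 row3 -> MISS (open row3); precharges=6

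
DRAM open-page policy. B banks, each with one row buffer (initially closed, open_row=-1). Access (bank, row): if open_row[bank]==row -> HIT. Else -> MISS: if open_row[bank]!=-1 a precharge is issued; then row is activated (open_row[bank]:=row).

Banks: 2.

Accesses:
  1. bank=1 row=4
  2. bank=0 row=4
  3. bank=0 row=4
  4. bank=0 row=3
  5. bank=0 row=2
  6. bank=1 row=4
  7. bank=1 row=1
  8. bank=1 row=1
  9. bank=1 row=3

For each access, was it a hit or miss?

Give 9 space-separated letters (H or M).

Answer: M M H M M H M H M

Derivation:
Acc 1: bank1 row4 -> MISS (open row4); precharges=0
Acc 2: bank0 row4 -> MISS (open row4); precharges=0
Acc 3: bank0 row4 -> HIT
Acc 4: bank0 row3 -> MISS (open row3); precharges=1
Acc 5: bank0 row2 -> MISS (open row2); precharges=2
Acc 6: bank1 row4 -> HIT
Acc 7: bank1 row1 -> MISS (open row1); precharges=3
Acc 8: bank1 row1 -> HIT
Acc 9: bank1 row3 -> MISS (open row3); precharges=4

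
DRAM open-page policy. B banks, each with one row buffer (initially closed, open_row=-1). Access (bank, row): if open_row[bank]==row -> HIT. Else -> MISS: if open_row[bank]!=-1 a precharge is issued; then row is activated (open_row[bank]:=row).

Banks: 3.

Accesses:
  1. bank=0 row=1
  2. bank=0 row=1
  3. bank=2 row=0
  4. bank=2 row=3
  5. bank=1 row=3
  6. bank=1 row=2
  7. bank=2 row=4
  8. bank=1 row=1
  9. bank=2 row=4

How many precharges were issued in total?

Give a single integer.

Acc 1: bank0 row1 -> MISS (open row1); precharges=0
Acc 2: bank0 row1 -> HIT
Acc 3: bank2 row0 -> MISS (open row0); precharges=0
Acc 4: bank2 row3 -> MISS (open row3); precharges=1
Acc 5: bank1 row3 -> MISS (open row3); precharges=1
Acc 6: bank1 row2 -> MISS (open row2); precharges=2
Acc 7: bank2 row4 -> MISS (open row4); precharges=3
Acc 8: bank1 row1 -> MISS (open row1); precharges=4
Acc 9: bank2 row4 -> HIT

Answer: 4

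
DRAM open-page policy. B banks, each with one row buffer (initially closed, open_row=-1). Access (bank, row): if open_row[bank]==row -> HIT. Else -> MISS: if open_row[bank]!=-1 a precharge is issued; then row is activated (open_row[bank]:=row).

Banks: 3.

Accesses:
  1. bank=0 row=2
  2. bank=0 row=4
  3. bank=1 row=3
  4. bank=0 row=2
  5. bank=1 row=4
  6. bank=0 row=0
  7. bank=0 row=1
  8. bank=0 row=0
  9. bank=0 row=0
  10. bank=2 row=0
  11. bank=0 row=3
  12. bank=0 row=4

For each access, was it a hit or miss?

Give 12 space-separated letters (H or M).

Acc 1: bank0 row2 -> MISS (open row2); precharges=0
Acc 2: bank0 row4 -> MISS (open row4); precharges=1
Acc 3: bank1 row3 -> MISS (open row3); precharges=1
Acc 4: bank0 row2 -> MISS (open row2); precharges=2
Acc 5: bank1 row4 -> MISS (open row4); precharges=3
Acc 6: bank0 row0 -> MISS (open row0); precharges=4
Acc 7: bank0 row1 -> MISS (open row1); precharges=5
Acc 8: bank0 row0 -> MISS (open row0); precharges=6
Acc 9: bank0 row0 -> HIT
Acc 10: bank2 row0 -> MISS (open row0); precharges=6
Acc 11: bank0 row3 -> MISS (open row3); precharges=7
Acc 12: bank0 row4 -> MISS (open row4); precharges=8

Answer: M M M M M M M M H M M M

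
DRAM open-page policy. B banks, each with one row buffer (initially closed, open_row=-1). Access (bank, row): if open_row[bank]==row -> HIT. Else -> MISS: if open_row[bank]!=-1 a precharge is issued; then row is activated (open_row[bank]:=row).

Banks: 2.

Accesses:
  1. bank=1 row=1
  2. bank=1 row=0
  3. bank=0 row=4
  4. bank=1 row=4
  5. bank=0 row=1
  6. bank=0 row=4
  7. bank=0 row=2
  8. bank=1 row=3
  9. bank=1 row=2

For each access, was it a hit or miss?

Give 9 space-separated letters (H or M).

Acc 1: bank1 row1 -> MISS (open row1); precharges=0
Acc 2: bank1 row0 -> MISS (open row0); precharges=1
Acc 3: bank0 row4 -> MISS (open row4); precharges=1
Acc 4: bank1 row4 -> MISS (open row4); precharges=2
Acc 5: bank0 row1 -> MISS (open row1); precharges=3
Acc 6: bank0 row4 -> MISS (open row4); precharges=4
Acc 7: bank0 row2 -> MISS (open row2); precharges=5
Acc 8: bank1 row3 -> MISS (open row3); precharges=6
Acc 9: bank1 row2 -> MISS (open row2); precharges=7

Answer: M M M M M M M M M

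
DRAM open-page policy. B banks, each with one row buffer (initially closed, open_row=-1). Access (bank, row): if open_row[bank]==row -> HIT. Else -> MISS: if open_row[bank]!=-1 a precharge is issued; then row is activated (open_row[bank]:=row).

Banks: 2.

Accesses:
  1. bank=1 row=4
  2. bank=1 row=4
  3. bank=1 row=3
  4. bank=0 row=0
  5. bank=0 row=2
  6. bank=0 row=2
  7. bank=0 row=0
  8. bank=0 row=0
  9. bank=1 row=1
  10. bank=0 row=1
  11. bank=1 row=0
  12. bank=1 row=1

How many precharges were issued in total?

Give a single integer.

Acc 1: bank1 row4 -> MISS (open row4); precharges=0
Acc 2: bank1 row4 -> HIT
Acc 3: bank1 row3 -> MISS (open row3); precharges=1
Acc 4: bank0 row0 -> MISS (open row0); precharges=1
Acc 5: bank0 row2 -> MISS (open row2); precharges=2
Acc 6: bank0 row2 -> HIT
Acc 7: bank0 row0 -> MISS (open row0); precharges=3
Acc 8: bank0 row0 -> HIT
Acc 9: bank1 row1 -> MISS (open row1); precharges=4
Acc 10: bank0 row1 -> MISS (open row1); precharges=5
Acc 11: bank1 row0 -> MISS (open row0); precharges=6
Acc 12: bank1 row1 -> MISS (open row1); precharges=7

Answer: 7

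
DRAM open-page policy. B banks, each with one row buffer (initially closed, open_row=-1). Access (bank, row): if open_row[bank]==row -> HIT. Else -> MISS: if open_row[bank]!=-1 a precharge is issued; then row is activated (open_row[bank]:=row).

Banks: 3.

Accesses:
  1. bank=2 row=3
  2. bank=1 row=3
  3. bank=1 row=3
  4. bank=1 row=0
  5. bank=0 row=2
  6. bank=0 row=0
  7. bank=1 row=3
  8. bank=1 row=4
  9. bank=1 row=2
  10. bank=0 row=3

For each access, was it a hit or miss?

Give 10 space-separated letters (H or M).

Answer: M M H M M M M M M M

Derivation:
Acc 1: bank2 row3 -> MISS (open row3); precharges=0
Acc 2: bank1 row3 -> MISS (open row3); precharges=0
Acc 3: bank1 row3 -> HIT
Acc 4: bank1 row0 -> MISS (open row0); precharges=1
Acc 5: bank0 row2 -> MISS (open row2); precharges=1
Acc 6: bank0 row0 -> MISS (open row0); precharges=2
Acc 7: bank1 row3 -> MISS (open row3); precharges=3
Acc 8: bank1 row4 -> MISS (open row4); precharges=4
Acc 9: bank1 row2 -> MISS (open row2); precharges=5
Acc 10: bank0 row3 -> MISS (open row3); precharges=6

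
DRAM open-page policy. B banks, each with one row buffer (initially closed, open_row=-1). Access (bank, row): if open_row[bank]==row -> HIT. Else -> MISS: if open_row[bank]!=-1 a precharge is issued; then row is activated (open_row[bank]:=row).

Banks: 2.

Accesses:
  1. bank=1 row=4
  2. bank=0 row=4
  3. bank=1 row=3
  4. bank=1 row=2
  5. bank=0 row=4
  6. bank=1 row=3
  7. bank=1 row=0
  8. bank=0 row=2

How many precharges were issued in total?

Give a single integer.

Answer: 5

Derivation:
Acc 1: bank1 row4 -> MISS (open row4); precharges=0
Acc 2: bank0 row4 -> MISS (open row4); precharges=0
Acc 3: bank1 row3 -> MISS (open row3); precharges=1
Acc 4: bank1 row2 -> MISS (open row2); precharges=2
Acc 5: bank0 row4 -> HIT
Acc 6: bank1 row3 -> MISS (open row3); precharges=3
Acc 7: bank1 row0 -> MISS (open row0); precharges=4
Acc 8: bank0 row2 -> MISS (open row2); precharges=5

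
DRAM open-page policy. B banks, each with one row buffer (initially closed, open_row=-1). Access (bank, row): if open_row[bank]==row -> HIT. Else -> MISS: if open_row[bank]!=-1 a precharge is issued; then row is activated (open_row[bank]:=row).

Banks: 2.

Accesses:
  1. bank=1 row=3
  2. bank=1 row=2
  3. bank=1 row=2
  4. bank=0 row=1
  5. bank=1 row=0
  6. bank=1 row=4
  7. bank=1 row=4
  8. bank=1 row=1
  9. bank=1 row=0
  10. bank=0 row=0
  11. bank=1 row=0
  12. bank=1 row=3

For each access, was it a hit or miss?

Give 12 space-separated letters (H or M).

Answer: M M H M M M H M M M H M

Derivation:
Acc 1: bank1 row3 -> MISS (open row3); precharges=0
Acc 2: bank1 row2 -> MISS (open row2); precharges=1
Acc 3: bank1 row2 -> HIT
Acc 4: bank0 row1 -> MISS (open row1); precharges=1
Acc 5: bank1 row0 -> MISS (open row0); precharges=2
Acc 6: bank1 row4 -> MISS (open row4); precharges=3
Acc 7: bank1 row4 -> HIT
Acc 8: bank1 row1 -> MISS (open row1); precharges=4
Acc 9: bank1 row0 -> MISS (open row0); precharges=5
Acc 10: bank0 row0 -> MISS (open row0); precharges=6
Acc 11: bank1 row0 -> HIT
Acc 12: bank1 row3 -> MISS (open row3); precharges=7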